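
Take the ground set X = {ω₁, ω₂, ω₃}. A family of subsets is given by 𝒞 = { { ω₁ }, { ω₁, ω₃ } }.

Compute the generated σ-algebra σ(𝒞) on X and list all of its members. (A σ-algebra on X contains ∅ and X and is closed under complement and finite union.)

σ(𝒞) = { {}, { ω₁ }, { ω₂ }, { ω₃ }, { ω₁, ω₂ }, { ω₁, ω₃ }, { ω₂, ω₃ }, X }

Derivation:
Begin from { {}, { ω₁ }, { ω₁, ω₃ }, X } (that is, 𝒞 plus ∅ and X).
Round 1: 2 new —
  { ω₂ }  = complement { ω₁, ω₃ }
  { ω₂, ω₃ }  = complement { ω₁ }
  (now 6)
Round 2: +1 →
  { ω₁, ω₂ }  = { ω₂ } ∪ { ω₁ }
  (now 7)
Round 3: +1 →
  { ω₃ }  = complement { ω₁, ω₂ }
  (now 8)
Round 4 adds nothing — fixpoint reached.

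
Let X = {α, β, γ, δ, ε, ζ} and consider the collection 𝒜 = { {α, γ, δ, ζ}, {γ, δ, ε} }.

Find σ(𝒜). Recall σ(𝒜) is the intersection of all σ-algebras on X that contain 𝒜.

Take S₀ = 𝒜 ∪ {∅, X} = { {}, {γ, δ, ε}, {α, γ, δ, ζ}, X }.
Round 1 (3 new):
  {β, ε}  = X∖{α, γ, δ, ζ}
  {α, β, ζ}  = X∖{γ, δ, ε}
  {α, γ, δ, ε, ζ}  = {γ, δ, ε} ∪ {α, γ, δ, ζ}
  |family| = 7
Round 2: 4 new —
  {β}  = X∖{α, γ, δ, ε, ζ}
  {α, β, ε, ζ}  = {β, ε} ∪ {α, β, ζ}
  {β, γ, δ, ε}  = {β, ε} ∪ {γ, δ, ε}
  {α, β, γ, δ, ζ}  = {α, γ, δ, ζ} ∪ {α, β, ζ}
  |family| = 11
Round 3. New:
  {ε}  = X∖{α, β, γ, δ, ζ}
  {α, ζ}  = X∖{β, γ, δ, ε}
  {γ, δ}  = X∖{α, β, ε, ζ}
  |family| = 14
Round 4: +2 →
  {α, ε, ζ}  = {α, ζ} ∪ {ε}
  {β, γ, δ}  = {γ, δ} ∪ {β}
  |family| = 16
After Round 5 the family is unchanged; done.

Hence σ(𝒜) has 16 members: { {}, {β}, {ε}, {α, ζ}, {β, ε}, {γ, δ}, {α, β, ζ}, {α, ε, ζ}, {β, γ, δ}, {γ, δ, ε}, {α, β, ε, ζ}, {α, γ, δ, ζ}, {β, γ, δ, ε}, {α, β, γ, δ, ζ}, {α, γ, δ, ε, ζ}, X }.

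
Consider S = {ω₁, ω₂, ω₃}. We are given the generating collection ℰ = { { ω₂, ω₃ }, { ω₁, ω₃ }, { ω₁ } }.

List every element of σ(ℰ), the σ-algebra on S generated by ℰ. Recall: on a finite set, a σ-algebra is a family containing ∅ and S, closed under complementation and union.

Initial family (5 sets): { {  }, { ω₁ }, { ω₁, ω₃ }, { ω₂, ω₃ }, S }.
Round 1 adds 1:
  { ω₂ }  = S∖{ ω₁, ω₃ }
  |family| = 6
Round 2: 1 new —
  { ω₁, ω₂ }  = { ω₂ } ∪ { ω₁ }
  |family| = 7
Round 3. New:
  { ω₃ }  = S∖{ ω₁, ω₂ }
  |family| = 8
Round 4: no new sets; the family is a σ-algebra.

σ(ℰ) = { {  }, { ω₁ }, { ω₂ }, { ω₃ }, { ω₁, ω₂ }, { ω₁, ω₃ }, { ω₂, ω₃ }, S }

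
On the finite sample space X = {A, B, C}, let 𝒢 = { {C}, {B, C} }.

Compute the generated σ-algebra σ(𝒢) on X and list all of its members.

|σ(𝒢)| = 8.  σ(𝒢) = { {}, {A}, {B}, {C}, {A, B}, {A, C}, {B, C}, X }

Working:
Take S₀ = 𝒢 ∪ {∅, X} = { {}, {C}, {B, C}, X }.
Round 1. New:
  {A}  = complement {B, C}
  {A, B}  = complement {C}
  [6 total]
Round 2: +1 →
  {A, C}  = {C} ∪ {A}
  [7 total]
Round 3: 1 new —
  {B}  = complement {A, C}
  [8 total]
Round 4: no new sets; the family is a σ-algebra.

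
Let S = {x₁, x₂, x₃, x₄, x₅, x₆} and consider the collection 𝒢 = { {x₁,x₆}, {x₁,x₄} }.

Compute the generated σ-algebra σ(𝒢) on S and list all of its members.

Seed the family with 𝒢 together with ∅ and S: { {}, {x₁,x₄}, {x₁,x₆}, S }.
Iteration 1 adds 3:
  {x₁,x₄,x₆}  = {x₁,x₄} ∪ {x₁,x₆}
  {x₂,x₃,x₄,x₅}  = S∖{x₁,x₆}
  {x₂,x₃,x₅,x₆}  = S∖{x₁,x₄}
  — 7 sets.
Iteration 2. New:
  {x₂,x₃,x₅}  = S∖{x₁,x₄,x₆}
  {x₁,x₂,x₃,x₄,x₅}  = {x₁,x₄} ∪ {x₂,x₃,x₄,x₅}
  {x₁,x₂,x₃,x₅,x₆}  = {x₁,x₆} ∪ {x₂,x₃,x₅,x₆}
  {x₂,x₃,x₄,x₅,x₆}  = {x₂,x₃,x₄,x₅} ∪ {x₂,x₃,x₅,x₆}
  — 11 sets.
Iteration 3. New:
  {x₁}  = S∖{x₂,x₃,x₄,x₅,x₆}
  {x₄}  = S∖{x₁,x₂,x₃,x₅,x₆}
  {x₆}  = S∖{x₁,x₂,x₃,x₄,x₅}
  — 14 sets.
Iteration 4 (2 new):
  {x₄,x₆}  = {x₄} ∪ {x₆}
  {x₁,x₂,x₃,x₅}  = {x₂,x₃,x₅} ∪ {x₁}
  — 16 sets.
After Iteration 5 the family is unchanged; done.

σ(𝒢) = { {}, {x₁}, {x₄}, {x₆}, {x₁,x₄}, {x₁,x₆}, {x₄,x₆}, {x₁,x₄,x₆}, {x₂,x₃,x₅}, {x₁,x₂,x₃,x₅}, {x₂,x₃,x₄,x₅}, {x₂,x₃,x₅,x₆}, {x₁,x₂,x₃,x₄,x₅}, {x₁,x₂,x₃,x₅,x₆}, {x₂,x₃,x₄,x₅,x₆}, S }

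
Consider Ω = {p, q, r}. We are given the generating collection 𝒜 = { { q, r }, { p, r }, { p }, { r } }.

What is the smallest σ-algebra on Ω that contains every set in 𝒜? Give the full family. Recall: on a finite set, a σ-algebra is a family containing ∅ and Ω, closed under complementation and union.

|σ(𝒜)| = 8.  σ(𝒜) = { {  }, { p }, { q }, { r }, { p, q }, { p, r }, { q, r }, Ω }

Check:
Begin from { {  }, { p }, { r }, { p, r }, { q, r }, Ω } (that is, 𝒜 plus ∅ and Ω).
Step 1: 2 new —
  { q }  = complement { p, r }
  { p, q }  = complement { r }
  (now 8)
Step 2: closed — nothing new.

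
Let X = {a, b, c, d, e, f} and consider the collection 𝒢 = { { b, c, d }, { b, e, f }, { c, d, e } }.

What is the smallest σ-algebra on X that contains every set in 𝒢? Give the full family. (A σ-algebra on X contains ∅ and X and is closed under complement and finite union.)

σ(𝒢) = { {  }, { a }, { b }, { e }, { f }, { a, b }, { a, e }, { a, f }, { b, e }, { b, f }, { c, d }, { e, f }, { a, b, e }, { a, b, f }, { a, c, d }, { a, e, f }, { b, c, d }, { b, e, f }, { c, d, e }, { c, d, f }, { a, b, c, d }, { a, b, e, f }, { a, c, d, e }, { a, c, d, f }, { b, c, d, e }, { b, c, d, f }, { c, d, e, f }, { a, b, c, d, e }, { a, b, c, d, f }, { a, c, d, e, f }, { b, c, d, e, f }, X }

Working:
Begin from { {  }, { b, c, d }, { b, e, f }, { c, d, e }, X } (that is, 𝒢 plus ∅ and X).
Step 1 (5 new):
  { a, b, f }  = X∖{ c, d, e }
  { a, c, d }  = X∖{ b, e, f }
  { a, e, f }  = X∖{ b, c, d }
  { b, c, d, e }  = { c, d, e } ∪ { b, c, d }
  { b, c, d, e, f }  = { c, d, e } ∪ { b, e, f }
  (now 10)
Step 2. New:
  { a }  = X∖{ b, c, d, e, f }
  { a, f }  = X∖{ b, c, d, e }
  { a, b, c, d }  = { b, c, d } ∪ { a, c, d }
  { a, b, e, f }  = { b, e, f } ∪ { a, e, f }
  { a, c, d, e }  = { c, d, e } ∪ { a, c, d }
  { a, b, c, d, e }  = { b, c, d, e } ∪ { a, c, d }
  { a, b, c, d, f }  = { b, c, d } ∪ { a, b, f }
  { a, c, d, e, f }  = { c, d, e } ∪ { a, e, f }
  (now 18)
Step 3. New:
  { b }  = X∖{ a, c, d, e, f }
  { e }  = X∖{ a, b, c, d, f }
  { f }  = X∖{ a, b, c, d, e }
  { b, f }  = X∖{ a, c, d, e }
  { c, d }  = X∖{ a, b, e, f }
  { e, f }  = X∖{ a, b, c, d }
  { a, c, d, f }  = { a, c, d } ∪ { a, f }
  (now 25)
Step 4. New:
  { a, b }  = { b } ∪ { a }
  { a, e }  = { e } ∪ { a }
  { b, e }  = X∖{ a, c, d, f }
  { c, d, f }  = { c, d } ∪ { f }
  { b, c, d, f }  = { c, d } ∪ { b, f }
  { c, d, e, f }  = { c, d, e } ∪ { e, f }
  (now 31)
Step 5: 1 new —
  { a, b, e }  = X∖{ c, d, f }
  (now 32)
Step 6: already closed under ᶜ and ∪.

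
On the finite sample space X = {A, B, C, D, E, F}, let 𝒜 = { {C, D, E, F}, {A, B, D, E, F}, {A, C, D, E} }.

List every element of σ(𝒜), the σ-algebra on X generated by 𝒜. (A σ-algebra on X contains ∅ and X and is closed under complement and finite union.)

σ(𝒜) = { {}, {A}, {B}, {C}, {F}, {A, B}, {A, C}, {A, F}, {B, C}, {B, F}, {C, F}, {D, E}, {A, B, C}, {A, B, F}, {A, C, F}, {A, D, E}, {B, C, F}, {B, D, E}, {C, D, E}, {D, E, F}, {A, B, C, F}, {A, B, D, E}, {A, C, D, E}, {A, D, E, F}, {B, C, D, E}, {B, D, E, F}, {C, D, E, F}, {A, B, C, D, E}, {A, B, D, E, F}, {A, C, D, E, F}, {B, C, D, E, F}, X }

Trace:
Seed the family with 𝒜 together with ∅ and X: { {}, {A, C, D, E}, {C, D, E, F}, {A, B, D, E, F}, X }.
Round 1: 4 new —
  {C}  = X∖{A, B, D, E, F}
  {A, B}  = X∖{C, D, E, F}
  {B, F}  = X∖{A, C, D, E}
  {A, C, D, E, F}  = {A, C, D, E} ∪ {C, D, E, F}
Round 2 adds 6:
  {B}  = X∖{A, C, D, E, F}
  {A, B, C}  = {A, B} ∪ {C}
  {A, B, F}  = {A, B} ∪ {B, F}
  {B, C, F}  = {B, F} ∪ {C}
  {A, B, C, D, E}  = {A, B} ∪ {A, C, D, E}
  {B, C, D, E, F}  = {C, D, E, F} ∪ {B, F}
Round 3: +7 →
  {A}  = X∖{B, C, D, E, F}
  {F}  = X∖{A, B, C, D, E}
  {B, C}  = {C} ∪ {B}
  {A, D, E}  = X∖{B, C, F}
  {C, D, E}  = X∖{A, B, F}
  {D, E, F}  = X∖{A, B, C}
  {A, B, C, F}  = {C} ∪ {A, B, F}
Round 4 adds 8:
  {A, C}  = {C} ∪ {A}
  {A, F}  = {F} ∪ {A}
  {C, F}  = {F} ∪ {C}
  {D, E}  = X∖{A, B, C, F}
  {A, B, D, E}  = {B} ∪ {A, D, E}
  {A, D, E, F}  = X∖{B, C}
  {B, C, D, E}  = {C, D, E} ∪ {B}
  {B, D, E, F}  = {B} ∪ {D, E, F}
Round 5: 2 new —
  {A, C, F}  = {A, F} ∪ {C}
  {B, D, E}  = {B} ∪ {D, E}
Round 6: no new sets; the family is a σ-algebra.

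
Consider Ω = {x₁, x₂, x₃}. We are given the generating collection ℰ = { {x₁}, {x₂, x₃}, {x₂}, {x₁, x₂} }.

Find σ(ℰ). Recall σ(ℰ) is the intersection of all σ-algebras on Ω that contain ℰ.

Initial family (6 sets): { ∅, {x₁}, {x₂}, {x₁, x₂}, {x₂, x₃}, Ω }.
Pass 1: 2 new —
  {x₃}  = complement {x₁, x₂}
  {x₁, x₃}  = complement {x₂}
  |family| = 8
Pass 2: closed — nothing new.

σ(ℰ) = { ∅, {x₁}, {x₂}, {x₃}, {x₁, x₂}, {x₁, x₃}, {x₂, x₃}, Ω }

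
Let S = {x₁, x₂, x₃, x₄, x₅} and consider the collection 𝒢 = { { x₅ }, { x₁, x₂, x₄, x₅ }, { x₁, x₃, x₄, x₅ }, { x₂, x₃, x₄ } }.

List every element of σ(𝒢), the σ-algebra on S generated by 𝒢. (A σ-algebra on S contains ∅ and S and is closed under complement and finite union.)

σ(𝒢) (32 sets): { {  }, { x₁ }, { x₂ }, { x₃ }, { x₄ }, { x₅ }, { x₁, x₂ }, { x₁, x₃ }, { x₁, x₄ }, { x₁, x₅ }, { x₂, x₃ }, { x₂, x₄ }, { x₂, x₅ }, { x₃, x₄ }, { x₃, x₅ }, { x₄, x₅ }, { x₁, x₂, x₃ }, { x₁, x₂, x₄ }, { x₁, x₂, x₅ }, { x₁, x₃, x₄ }, { x₁, x₃, x₅ }, { x₁, x₄, x₅ }, { x₂, x₃, x₄ }, { x₂, x₃, x₅ }, { x₂, x₄, x₅ }, { x₃, x₄, x₅ }, { x₁, x₂, x₃, x₄ }, { x₁, x₂, x₃, x₅ }, { x₁, x₂, x₄, x₅ }, { x₁, x₃, x₄, x₅ }, { x₂, x₃, x₄, x₅ }, S }

Check:
Seed the family with 𝒢 together with ∅ and S: { {  }, { x₅ }, { x₂, x₃, x₄ }, { x₁, x₂, x₄, x₅ }, { x₁, x₃, x₄, x₅ }, S }.
Pass 1: +5 →
  { x₂ }  = ᶜ of { x₁, x₃, x₄, x₅ }
  { x₃ }  = ᶜ of { x₁, x₂, x₄, x₅ }
  { x₁, x₅ }  = ᶜ of { x₂, x₃, x₄ }
  { x₁, x₂, x₃, x₄ }  = ᶜ of { x₅ }
  { x₂, x₃, x₄, x₅ }  = { x₂, x₃, x₄ } ∪ { x₅ }
  |family| = 11
Pass 2 adds 6:
  { x₁ }  = ᶜ of { x₂, x₃, x₄, x₅ }
  { x₂, x₃ }  = { x₂ } ∪ { x₃ }
  { x₂, x₅ }  = { x₂ } ∪ { x₅ }
  { x₃, x₅ }  = { x₅ } ∪ { x₃ }
  { x₁, x₂, x₅ }  = { x₂ } ∪ { x₁, x₅ }
  { x₁, x₃, x₅ }  = { x₃ } ∪ { x₁, x₅ }
  |family| = 17
Pass 3: +10 →
  { x₁, x₂ }  = { x₂ } ∪ { x₁ }
  { x₁, x₃ }  = { x₃ } ∪ { x₁ }
  { x₂, x₄ }  = ᶜ of { x₁, x₃, x₅ }
  { x₃, x₄ }  = ᶜ of { x₁, x₂, x₅ }
  { x₁, x₂, x₃ }  = { x₂, x₃ } ∪ { x₁ }
  { x₁, x₂, x₄ }  = ᶜ of { x₃, x₅ }
  { x₁, x₃, x₄ }  = ᶜ of { x₂, x₅ }
  { x₁, x₄, x₅ }  = ᶜ of { x₂, x₃ }
  { x₂, x₃, x₅ }  = { x₃ } ∪ { x₂, x₅ }
  { x₁, x₂, x₃, x₅ }  = { x₃ } ∪ { x₁, x₂, x₅ }
  |family| = 27
Pass 4: +5 →
  { x₄ }  = ᶜ of { x₁, x₂, x₃, x₅ }
  { x₁, x₄ }  = ᶜ of { x₂, x₃, x₅ }
  { x₄, x₅ }  = ᶜ of { x₁, x₂, x₃ }
  { x₂, x₄, x₅ }  = ᶜ of { x₁, x₃ }
  { x₃, x₄, x₅ }  = ᶜ of { x₁, x₂ }
  |family| = 32
Pass 5: stable.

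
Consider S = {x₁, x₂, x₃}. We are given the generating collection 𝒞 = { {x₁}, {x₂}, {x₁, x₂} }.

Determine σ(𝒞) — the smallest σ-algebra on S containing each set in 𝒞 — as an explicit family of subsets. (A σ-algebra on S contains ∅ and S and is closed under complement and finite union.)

Answer: σ(𝒞) = { ∅, {x₁}, {x₂}, {x₃}, {x₁, x₂}, {x₁, x₃}, {x₂, x₃}, S }

Derivation:
Start: 𝒞 ∪ {∅, S} = { ∅, {x₁}, {x₂}, {x₁, x₂}, S }.
Pass 1: +3 →
  {x₃}  = ᶜ of {x₁, x₂}
  {x₁, x₃}  = ᶜ of {x₂}
  {x₂, x₃}  = ᶜ of {x₁}
  — 8 sets.
Pass 2: stable.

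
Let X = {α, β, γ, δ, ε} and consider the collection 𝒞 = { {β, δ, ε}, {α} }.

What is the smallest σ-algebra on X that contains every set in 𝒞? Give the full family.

Take S₀ = 𝒞 ∪ {∅, X} = { ∅, {α}, {β, δ, ε}, X }.
Pass 1: 3 new —
  {α, γ}  = complement {β, δ, ε}
  {α, β, δ, ε}  = {α} ∪ {β, δ, ε}
  {β, γ, δ, ε}  = complement {α}
Pass 2 (1 new):
  {γ}  = complement {α, β, δ, ε}
Pass 3: already closed under ᶜ and ∪.

Hence σ(𝒞) has 8 members: { ∅, {α}, {γ}, {α, γ}, {β, δ, ε}, {α, β, δ, ε}, {β, γ, δ, ε}, X }.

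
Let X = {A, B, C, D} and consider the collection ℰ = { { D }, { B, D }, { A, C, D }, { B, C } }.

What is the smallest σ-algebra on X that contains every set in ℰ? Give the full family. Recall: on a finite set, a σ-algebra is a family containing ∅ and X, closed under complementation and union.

σ(ℰ) = { ∅, { A }, { B }, { C }, { D }, { A, B }, { A, C }, { A, D }, { B, C }, { B, D }, { C, D }, { A, B, C }, { A, B, D }, { A, C, D }, { B, C, D }, X }

Trace:
Begin from { ∅, { D }, { B, C }, { B, D }, { A, C, D }, X } (that is, ℰ plus ∅ and X).
Step 1: 5 new —
  { B }  = complement { A, C, D }
  { A, C }  = complement { B, D }
  { A, D }  = complement { B, C }
  { A, B, C }  = complement { D }
  { B, C, D }  = { B, C } ∪ { D }
  |family| = 11
Step 2: 2 new —
  { A }  = complement { B, C, D }
  { A, B, D }  = { B } ∪ { A, D }
  |family| = 13
Step 3 adds 2:
  { C }  = complement { A, B, D }
  { A, B }  = { B } ∪ { A }
  |family| = 15
Step 4 (1 new):
  { C, D }  = complement { A, B }
  |family| = 16
Step 5: already closed under ᶜ and ∪.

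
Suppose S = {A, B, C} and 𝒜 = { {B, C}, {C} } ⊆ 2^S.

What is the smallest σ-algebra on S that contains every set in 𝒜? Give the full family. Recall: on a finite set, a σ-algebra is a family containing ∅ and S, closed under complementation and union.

Seed the family with 𝒜 together with ∅ and S: { {}, {C}, {B, C}, S }.
Pass 1. New:
  {A}  = complement {B, C}
  {A, B}  = complement {C}
  — 6 sets.
Pass 2: 1 new —
  {A, C}  = {C} ∪ {A}
  — 7 sets.
Pass 3 (1 new):
  {B}  = complement {A, C}
  — 8 sets.
Pass 4 adds nothing — fixpoint reached.

Therefore σ(𝒜) = { {}, {A}, {B}, {C}, {A, B}, {A, C}, {B, C}, S } (|σ(𝒜)| = 8).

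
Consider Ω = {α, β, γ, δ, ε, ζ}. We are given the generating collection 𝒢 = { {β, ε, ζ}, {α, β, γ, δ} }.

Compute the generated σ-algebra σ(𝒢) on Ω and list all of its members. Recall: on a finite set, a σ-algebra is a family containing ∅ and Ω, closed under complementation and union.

σ(𝒢) (8 sets): { {}, {β}, {ε, ζ}, {α, γ, δ}, {β, ε, ζ}, {α, β, γ, δ}, {α, γ, δ, ε, ζ}, Ω }

Check:
Seed the family with 𝒢 together with ∅ and Ω: { {}, {β, ε, ζ}, {α, β, γ, δ}, Ω }.
Step 1 (2 new):
  {ε, ζ}  = {α, β, γ, δ}ᶜ
  {α, γ, δ}  = {β, ε, ζ}ᶜ
  |family| = 6
Step 2 (1 new):
  {α, γ, δ, ε, ζ}  = {α, γ, δ} ∪ {ε, ζ}
  |family| = 7
Step 3: 1 new —
  {β}  = {α, γ, δ, ε, ζ}ᶜ
  |family| = 8
Step 4: stable.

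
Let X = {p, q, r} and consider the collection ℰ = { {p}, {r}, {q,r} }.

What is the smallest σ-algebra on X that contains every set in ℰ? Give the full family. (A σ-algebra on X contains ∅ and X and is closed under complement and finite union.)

σ(ℰ) (8 sets): { ∅, {p}, {q}, {r}, {p,q}, {p,r}, {q,r}, X }

Working:
Initial family (5 sets): { ∅, {p}, {r}, {q,r}, X }.
Pass 1. New:
  {p,q}  = X∖{r}
  {p,r}  = {r} ∪ {p}
Pass 2: +1 →
  {q}  = X∖{p,r}
Pass 3 adds nothing — fixpoint reached.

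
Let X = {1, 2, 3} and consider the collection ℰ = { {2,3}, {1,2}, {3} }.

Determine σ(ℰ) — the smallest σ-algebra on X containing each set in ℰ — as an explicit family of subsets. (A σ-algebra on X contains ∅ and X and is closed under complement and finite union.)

σ(ℰ) (8 sets): { {}, {1}, {2}, {3}, {1,2}, {1,3}, {2,3}, X }

Trace:
Seed the family with ℰ together with ∅ and X: { {}, {3}, {1,2}, {2,3}, X }.
Step 1: +1 →
  {1}  = complement {2,3}
  |family| = 6
Step 2: 1 new —
  {1,3}  = {3} ∪ {1}
  |family| = 7
Step 3: 1 new —
  {2}  = complement {1,3}
  |family| = 8
Step 4: already closed under ᶜ and ∪.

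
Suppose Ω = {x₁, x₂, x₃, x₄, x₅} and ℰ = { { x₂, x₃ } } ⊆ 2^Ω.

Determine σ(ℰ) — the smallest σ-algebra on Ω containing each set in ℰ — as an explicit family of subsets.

|σ(ℰ)| = 4.  σ(ℰ) = { {  }, { x₂, x₃ }, { x₁, x₄, x₅ }, Ω }

Trace:
Seed the family with ℰ together with ∅ and Ω: { {  }, { x₂, x₃ }, Ω }.
Iteration 1: 1 new —
  { x₁, x₄, x₅ }  = { x₂, x₃ }ᶜ
  |family| = 4
Iteration 2 adds nothing — fixpoint reached.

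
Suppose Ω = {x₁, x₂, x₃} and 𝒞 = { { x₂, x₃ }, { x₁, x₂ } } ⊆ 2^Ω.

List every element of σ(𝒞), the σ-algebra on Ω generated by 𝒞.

Answer: σ(𝒞) = { ∅, { x₁ }, { x₂ }, { x₃ }, { x₁, x₂ }, { x₁, x₃ }, { x₂, x₃ }, Ω }

Derivation:
Start: 𝒞 ∪ {∅, Ω} = { ∅, { x₁, x₂ }, { x₂, x₃ }, Ω }.
Round 1: +2 →
  { x₁ }  = Ω∖{ x₂, x₃ }
  { x₃ }  = Ω∖{ x₁, x₂ }
  (now 6)
Round 2: +1 →
  { x₁, x₃ }  = { x₃ } ∪ { x₁ }
  (now 7)
Round 3 (1 new):
  { x₂ }  = Ω∖{ x₁, x₃ }
  (now 8)
Round 4: stable.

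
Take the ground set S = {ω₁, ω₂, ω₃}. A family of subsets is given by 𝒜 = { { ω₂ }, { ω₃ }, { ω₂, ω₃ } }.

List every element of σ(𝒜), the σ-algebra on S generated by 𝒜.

Start: 𝒜 ∪ {∅, S} = { ∅, { ω₂ }, { ω₃ }, { ω₂, ω₃ }, S }.
Step 1: +3 →
  { ω₁ }  = complement { ω₂, ω₃ }
  { ω₁, ω₂ }  = complement { ω₃ }
  { ω₁, ω₃ }  = complement { ω₂ }
  (now 8)
Step 2: already closed under ᶜ and ∪.

Therefore σ(𝒜) = { ∅, { ω₁ }, { ω₂ }, { ω₃ }, { ω₁, ω₂ }, { ω₁, ω₃ }, { ω₂, ω₃ }, S } (|σ(𝒜)| = 8).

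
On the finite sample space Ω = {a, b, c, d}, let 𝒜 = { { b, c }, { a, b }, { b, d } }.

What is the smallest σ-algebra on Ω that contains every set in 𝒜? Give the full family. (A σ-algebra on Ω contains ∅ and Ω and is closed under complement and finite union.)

Answer: σ(𝒜) = { {  }, { a }, { b }, { c }, { d }, { a, b }, { a, c }, { a, d }, { b, c }, { b, d }, { c, d }, { a, b, c }, { a, b, d }, { a, c, d }, { b, c, d }, Ω }

Working:
Take S₀ = 𝒜 ∪ {∅, Ω} = { {  }, { a, b }, { b, c }, { b, d }, Ω }.
Round 1 (6 new):
  { a, c }  = { b, d }ᶜ
  { a, d }  = { b, c }ᶜ
  { c, d }  = { a, b }ᶜ
  { a, b, c }  = { b, c } ∪ { a, b }
  { a, b, d }  = { a, b } ∪ { b, d }
  { b, c, d }  = { b, c } ∪ { b, d }
  — 11 sets.
Round 2. New:
  { a }  = { b, c, d }ᶜ
  { c }  = { a, b, d }ᶜ
  { d }  = { a, b, c }ᶜ
  { a, c, d }  = { c, d } ∪ { a, d }
  — 15 sets.
Round 3: 1 new —
  { b }  = { a, c, d }ᶜ
  — 16 sets.
Round 4: closed — nothing new.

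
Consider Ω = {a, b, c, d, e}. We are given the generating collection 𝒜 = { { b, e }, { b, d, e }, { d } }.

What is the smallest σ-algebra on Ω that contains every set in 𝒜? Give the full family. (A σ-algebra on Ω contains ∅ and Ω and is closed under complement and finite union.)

Begin from { ∅, { d }, { b, e }, { b, d, e }, Ω } (that is, 𝒜 plus ∅ and Ω).
Round 1 adds 3:
  { a, c }  = Ω∖{ b, d, e }
  { a, c, d }  = Ω∖{ b, e }
  { a, b, c, e }  = Ω∖{ d }
Round 2: no new sets; the family is a σ-algebra.

Hence σ(𝒜) has 8 members: { ∅, { d }, { a, c }, { b, e }, { a, c, d }, { b, d, e }, { a, b, c, e }, Ω }.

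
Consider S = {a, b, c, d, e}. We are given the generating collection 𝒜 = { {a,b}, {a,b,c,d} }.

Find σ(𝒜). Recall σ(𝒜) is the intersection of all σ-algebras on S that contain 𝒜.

Take S₀ = 𝒜 ∪ {∅, S} = { {}, {a,b}, {a,b,c,d}, S }.
Pass 1: +2 →
  {e}  = ᶜ of {a,b,c,d}
  {c,d,e}  = ᶜ of {a,b}
  [6 total]
Pass 2. New:
  {a,b,e}  = {a,b} ∪ {e}
  [7 total]
Pass 3: 1 new —
  {c,d}  = ᶜ of {a,b,e}
  [8 total]
Pass 4: closed — nothing new.

|σ(𝒜)| = 8.  σ(𝒜) = { {}, {e}, {a,b}, {c,d}, {a,b,e}, {c,d,e}, {a,b,c,d}, S }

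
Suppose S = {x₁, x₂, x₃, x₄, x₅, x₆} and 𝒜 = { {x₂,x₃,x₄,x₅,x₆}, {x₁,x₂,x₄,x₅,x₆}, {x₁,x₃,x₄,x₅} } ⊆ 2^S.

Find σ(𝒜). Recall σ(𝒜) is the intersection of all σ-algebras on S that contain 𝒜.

Seed the family with 𝒜 together with ∅ and S: { {}, {x₁,x₃,x₄,x₅}, {x₁,x₂,x₄,x₅,x₆}, {x₂,x₃,x₄,x₅,x₆}, S }.
Step 1. New:
  {x₁}  = {x₂,x₃,x₄,x₅,x₆}ᶜ
  {x₃}  = {x₁,x₂,x₄,x₅,x₆}ᶜ
  {x₂,x₆}  = {x₁,x₃,x₄,x₅}ᶜ
  |family| = 8
Step 2: 3 new —
  {x₁,x₃}  = {x₃} ∪ {x₁}
  {x₁,x₂,x₆}  = {x₂,x₆} ∪ {x₁}
  {x₂,x₃,x₆}  = {x₃} ∪ {x₂,x₆}
  |family| = 11
Step 3. New:
  {x₁,x₄,x₅}  = {x₂,x₃,x₆}ᶜ
  {x₃,x₄,x₅}  = {x₁,x₂,x₆}ᶜ
  {x₁,x₂,x₃,x₆}  = {x₃} ∪ {x₁,x₂,x₆}
  {x₂,x₄,x₅,x₆}  = {x₁,x₃}ᶜ
  |family| = 15
Step 4: +1 →
  {x₄,x₅}  = {x₁,x₂,x₃,x₆}ᶜ
  |family| = 16
Step 5 adds nothing — fixpoint reached.

Hence σ(𝒜) has 16 members: { {}, {x₁}, {x₃}, {x₁,x₃}, {x₂,x₆}, {x₄,x₅}, {x₁,x₂,x₆}, {x₁,x₄,x₅}, {x₂,x₃,x₆}, {x₃,x₄,x₅}, {x₁,x₂,x₃,x₆}, {x₁,x₃,x₄,x₅}, {x₂,x₄,x₅,x₆}, {x₁,x₂,x₄,x₅,x₆}, {x₂,x₃,x₄,x₅,x₆}, S }.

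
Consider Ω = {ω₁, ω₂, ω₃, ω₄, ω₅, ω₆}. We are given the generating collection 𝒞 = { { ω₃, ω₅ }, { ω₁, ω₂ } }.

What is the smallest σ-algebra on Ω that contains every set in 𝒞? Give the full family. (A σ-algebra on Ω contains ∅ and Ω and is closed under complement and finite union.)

Initial family (4 sets): { ∅, { ω₁, ω₂ }, { ω₃, ω₅ }, Ω }.
Iteration 1: +3 →
  { ω₁, ω₂, ω₃, ω₅ }  = { ω₃, ω₅ } ∪ { ω₁, ω₂ }
  { ω₁, ω₂, ω₄, ω₆ }  = { ω₃, ω₅ }ᶜ
  { ω₃, ω₄, ω₅, ω₆ }  = { ω₁, ω₂ }ᶜ
Iteration 2 (1 new):
  { ω₄, ω₆ }  = { ω₁, ω₂, ω₃, ω₅ }ᶜ
Iteration 3: already closed under ᶜ and ∪.

Therefore σ(𝒞) = { ∅, { ω₁, ω₂ }, { ω₃, ω₅ }, { ω₄, ω₆ }, { ω₁, ω₂, ω₃, ω₅ }, { ω₁, ω₂, ω₄, ω₆ }, { ω₃, ω₄, ω₅, ω₆ }, Ω } (|σ(𝒞)| = 8).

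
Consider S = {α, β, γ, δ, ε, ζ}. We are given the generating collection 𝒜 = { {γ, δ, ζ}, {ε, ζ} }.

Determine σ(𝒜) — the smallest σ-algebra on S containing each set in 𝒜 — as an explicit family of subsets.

Initial family (4 sets): { ∅, {ε, ζ}, {γ, δ, ζ}, S }.
Round 1 (3 new):
  {α, β, ε}  = {γ, δ, ζ}ᶜ
  {α, β, γ, δ}  = {ε, ζ}ᶜ
  {γ, δ, ε, ζ}  = {γ, δ, ζ} ∪ {ε, ζ}
  [7 total]
Round 2 (4 new):
  {α, β}  = {γ, δ, ε, ζ}ᶜ
  {α, β, ε, ζ}  = {α, β, ε} ∪ {ε, ζ}
  {α, β, γ, δ, ε}  = {α, β, ε} ∪ {α, β, γ, δ}
  {α, β, γ, δ, ζ}  = {γ, δ, ζ} ∪ {α, β, γ, δ}
  [11 total]
Round 3: +3 →
  {ε}  = {α, β, γ, δ, ζ}ᶜ
  {ζ}  = {α, β, γ, δ, ε}ᶜ
  {γ, δ}  = {α, β, ε, ζ}ᶜ
  [14 total]
Round 4 adds 2:
  {α, β, ζ}  = {α, β} ∪ {ζ}
  {γ, δ, ε}  = {γ, δ} ∪ {ε}
  [16 total]
Round 5: stable.

σ(𝒜) = { ∅, {ε}, {ζ}, {α, β}, {γ, δ}, {ε, ζ}, {α, β, ε}, {α, β, ζ}, {γ, δ, ε}, {γ, δ, ζ}, {α, β, γ, δ}, {α, β, ε, ζ}, {γ, δ, ε, ζ}, {α, β, γ, δ, ε}, {α, β, γ, δ, ζ}, S }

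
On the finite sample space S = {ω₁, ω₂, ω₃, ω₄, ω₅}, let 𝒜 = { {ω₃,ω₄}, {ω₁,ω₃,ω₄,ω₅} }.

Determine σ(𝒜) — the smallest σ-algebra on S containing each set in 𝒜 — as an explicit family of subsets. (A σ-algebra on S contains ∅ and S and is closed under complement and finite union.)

Initial family (4 sets): { {}, {ω₃,ω₄}, {ω₁,ω₃,ω₄,ω₅}, S }.
Round 1: +2 →
  {ω₂}  = complement {ω₁,ω₃,ω₄,ω₅}
  {ω₁,ω₂,ω₅}  = complement {ω₃,ω₄}
  — 6 sets.
Round 2: 1 new —
  {ω₂,ω₃,ω₄}  = {ω₃,ω₄} ∪ {ω₂}
  — 7 sets.
Round 3. New:
  {ω₁,ω₅}  = complement {ω₂,ω₃,ω₄}
  — 8 sets.
After Round 4 the family is unchanged; done.

Hence σ(𝒜) has 8 members: { {}, {ω₂}, {ω₁,ω₅}, {ω₃,ω₄}, {ω₁,ω₂,ω₅}, {ω₂,ω₃,ω₄}, {ω₁,ω₃,ω₄,ω₅}, S }.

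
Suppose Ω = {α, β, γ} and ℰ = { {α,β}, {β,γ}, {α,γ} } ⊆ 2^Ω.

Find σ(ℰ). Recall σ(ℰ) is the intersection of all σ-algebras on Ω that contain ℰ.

σ(ℰ) = { ∅, {α}, {β}, {γ}, {α,β}, {α,γ}, {β,γ}, Ω }

Trace:
Seed the family with ℰ together with ∅ and Ω: { ∅, {α,β}, {α,γ}, {β,γ}, Ω }.
Pass 1: 3 new —
  {α}  = {β,γ}ᶜ
  {β}  = {α,γ}ᶜ
  {γ}  = {α,β}ᶜ
  |family| = 8
Pass 2: no new sets; the family is a σ-algebra.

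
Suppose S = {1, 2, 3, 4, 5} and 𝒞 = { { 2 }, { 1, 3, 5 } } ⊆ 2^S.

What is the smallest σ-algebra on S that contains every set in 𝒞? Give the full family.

Begin from { {  }, { 2 }, { 1, 3, 5 }, S } (that is, 𝒞 plus ∅ and S).
Iteration 1 adds 3:
  { 2, 4 }  = complement { 1, 3, 5 }
  { 1, 2, 3, 5 }  = { 1, 3, 5 } ∪ { 2 }
  { 1, 3, 4, 5 }  = complement { 2 }
  [7 total]
Iteration 2 (1 new):
  { 4 }  = complement { 1, 2, 3, 5 }
  [8 total]
Iteration 3 adds nothing — fixpoint reached.

|σ(𝒞)| = 8.  σ(𝒞) = { {  }, { 2 }, { 4 }, { 2, 4 }, { 1, 3, 5 }, { 1, 2, 3, 5 }, { 1, 3, 4, 5 }, S }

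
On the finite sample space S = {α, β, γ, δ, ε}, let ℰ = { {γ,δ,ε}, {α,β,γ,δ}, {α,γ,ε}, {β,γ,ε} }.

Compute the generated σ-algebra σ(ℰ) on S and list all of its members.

Answer: σ(ℰ) = { {}, {α}, {β}, {γ}, {δ}, {ε}, {α,β}, {α,γ}, {α,δ}, {α,ε}, {β,γ}, {β,δ}, {β,ε}, {γ,δ}, {γ,ε}, {δ,ε}, {α,β,γ}, {α,β,δ}, {α,β,ε}, {α,γ,δ}, {α,γ,ε}, {α,δ,ε}, {β,γ,δ}, {β,γ,ε}, {β,δ,ε}, {γ,δ,ε}, {α,β,γ,δ}, {α,β,γ,ε}, {α,β,δ,ε}, {α,γ,δ,ε}, {β,γ,δ,ε}, S }

Trace:
Initial family (6 sets): { {}, {α,γ,ε}, {β,γ,ε}, {γ,δ,ε}, {α,β,γ,δ}, S }.
Step 1: +7 →
  {ε}  = S∖{α,β,γ,δ}
  {α,β}  = S∖{γ,δ,ε}
  {α,δ}  = S∖{β,γ,ε}
  {β,δ}  = S∖{α,γ,ε}
  {α,β,γ,ε}  = {β,γ,ε} ∪ {α,γ,ε}
  {α,γ,δ,ε}  = {γ,δ,ε} ∪ {α,γ,ε}
  {β,γ,δ,ε}  = {γ,δ,ε} ∪ {β,γ,ε}
  (now 13)
Step 2. New:
  {α}  = S∖{β,γ,δ,ε}
  {β}  = S∖{α,γ,δ,ε}
  {δ}  = S∖{α,β,γ,ε}
  {α,β,δ}  = {α,β} ∪ {α,δ}
  {α,β,ε}  = {α,β} ∪ {ε}
  {α,δ,ε}  = {ε} ∪ {α,δ}
  {β,δ,ε}  = {ε} ∪ {β,δ}
  (now 20)
Step 3 adds 8:
  {α,γ}  = S∖{β,δ,ε}
  {α,ε}  = {ε} ∪ {α}
  {β,γ}  = S∖{α,δ,ε}
  {β,ε}  = {β} ∪ {ε}
  {γ,δ}  = S∖{α,β,ε}
  {γ,ε}  = S∖{α,β,δ}
  {δ,ε}  = {ε} ∪ {δ}
  {α,β,δ,ε}  = {β} ∪ {α,δ,ε}
  (now 28)
Step 4: 4 new —
  {γ}  = S∖{α,β,δ,ε}
  {α,β,γ}  = S∖{δ,ε}
  {α,γ,δ}  = S∖{β,ε}
  {β,γ,δ}  = S∖{α,ε}
  (now 32)
After Step 5 the family is unchanged; done.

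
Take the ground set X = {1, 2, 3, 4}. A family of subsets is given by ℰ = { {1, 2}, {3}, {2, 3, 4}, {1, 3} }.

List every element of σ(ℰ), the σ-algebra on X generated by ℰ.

σ(ℰ) = { {}, {1}, {2}, {3}, {4}, {1, 2}, {1, 3}, {1, 4}, {2, 3}, {2, 4}, {3, 4}, {1, 2, 3}, {1, 2, 4}, {1, 3, 4}, {2, 3, 4}, X }

Working:
Begin from { {}, {3}, {1, 2}, {1, 3}, {2, 3, 4}, X } (that is, ℰ plus ∅ and X).
Pass 1: 5 new —
  {1}  = {2, 3, 4}ᶜ
  {2, 4}  = {1, 3}ᶜ
  {3, 4}  = {1, 2}ᶜ
  {1, 2, 3}  = {3} ∪ {1, 2}
  {1, 2, 4}  = {3}ᶜ
Pass 2: +2 →
  {4}  = {1, 2, 3}ᶜ
  {1, 3, 4}  = {3, 4} ∪ {1, 3}
Pass 3 (2 new):
  {2}  = {1, 3, 4}ᶜ
  {1, 4}  = {4} ∪ {1}
Pass 4: +1 →
  {2, 3}  = {1, 4}ᶜ
Pass 5: closed — nothing new.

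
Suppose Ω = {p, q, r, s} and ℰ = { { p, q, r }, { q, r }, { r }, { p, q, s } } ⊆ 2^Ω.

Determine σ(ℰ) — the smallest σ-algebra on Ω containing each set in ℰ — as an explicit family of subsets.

|σ(ℰ)| = 16.  σ(ℰ) = { {}, { p }, { q }, { r }, { s }, { p, q }, { p, r }, { p, s }, { q, r }, { q, s }, { r, s }, { p, q, r }, { p, q, s }, { p, r, s }, { q, r, s }, Ω }

Derivation:
Seed the family with ℰ together with ∅ and Ω: { {}, { r }, { q, r }, { p, q, r }, { p, q, s }, Ω }.
Iteration 1: 2 new —
  { s }  = ᶜ of { p, q, r }
  { p, s }  = ᶜ of { q, r }
  — 8 sets.
Iteration 2 adds 3:
  { r, s }  = { s } ∪ { r }
  { p, r, s }  = { r } ∪ { p, s }
  { q, r, s }  = { s } ∪ { q, r }
  — 11 sets.
Iteration 3: +3 →
  { p }  = ᶜ of { q, r, s }
  { q }  = ᶜ of { p, r, s }
  { p, q }  = ᶜ of { r, s }
  — 14 sets.
Iteration 4 (2 new):
  { p, r }  = { r } ∪ { p }
  { q, s }  = { s } ∪ { q }
  — 16 sets.
Iteration 5: no new sets; the family is a σ-algebra.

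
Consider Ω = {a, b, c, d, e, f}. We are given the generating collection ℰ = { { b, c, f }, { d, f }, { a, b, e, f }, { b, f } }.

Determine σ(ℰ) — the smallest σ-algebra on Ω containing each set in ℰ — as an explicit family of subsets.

Take S₀ = ℰ ∪ {∅, Ω} = { ∅, { b, f }, { d, f }, { b, c, f }, { a, b, e, f }, Ω }.
Iteration 1 (8 new):
  { c, d }  = ᶜ of { a, b, e, f }
  { a, d, e }  = ᶜ of { b, c, f }
  { b, d, f }  = { b, f } ∪ { d, f }
  { a, b, c, e }  = ᶜ of { d, f }
  { a, c, d, e }  = ᶜ of { b, f }
  { b, c, d, f }  = { b, c, f } ∪ { d, f }
  { a, b, c, e, f }  = { b, c, f } ∪ { a, b, e, f }
  { a, b, d, e, f }  = { d, f } ∪ { a, b, e, f }
  |family| = 14
Iteration 2: +8 →
  { c }  = ᶜ of { a, b, d, e, f }
  { d }  = ᶜ of { a, b, c, e, f }
  { a, e }  = ᶜ of { b, c, d, f }
  { a, c, e }  = ᶜ of { b, d, f }
  { c, d, f }  = { c, d } ∪ { d, f }
  { a, d, e, f }  = { a, d, e } ∪ { d, f }
  { a, b, c, d, e }  = { a, d, e } ∪ { a, b, c, e }
  { a, c, d, e, f }  = { a, c, d, e } ∪ { d, f }
  |family| = 22
Iteration 3: +4 →
  { b }  = ᶜ of { a, c, d, e, f }
  { f }  = ᶜ of { a, b, c, d, e }
  { b, c }  = ᶜ of { a, d, e, f }
  { a, b, e }  = ᶜ of { c, d, f }
  |family| = 26
Iteration 4. New:
  { b, d }  = { b } ∪ { d }
  { c, f }  = { f } ∪ { c }
  { a, e, f }  = { f } ∪ { a, e }
  { b, c, d }  = { c, d } ∪ { b }
  { a, b, d, e }  = { a, d, e } ∪ { b }
  { a, c, e, f }  = { a, c, e } ∪ { f }
  |family| = 32
Iteration 5: closed — nothing new.

Therefore σ(ℰ) = { ∅, { b }, { c }, { d }, { f }, { a, e }, { b, c }, { b, d }, { b, f }, { c, d }, { c, f }, { d, f }, { a, b, e }, { a, c, e }, { a, d, e }, { a, e, f }, { b, c, d }, { b, c, f }, { b, d, f }, { c, d, f }, { a, b, c, e }, { a, b, d, e }, { a, b, e, f }, { a, c, d, e }, { a, c, e, f }, { a, d, e, f }, { b, c, d, f }, { a, b, c, d, e }, { a, b, c, e, f }, { a, b, d, e, f }, { a, c, d, e, f }, Ω } (|σ(ℰ)| = 32).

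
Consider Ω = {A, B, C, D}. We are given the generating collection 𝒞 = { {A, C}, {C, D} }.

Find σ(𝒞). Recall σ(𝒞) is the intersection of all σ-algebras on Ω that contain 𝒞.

|σ(𝒞)| = 16.  σ(𝒞) = { {}, {A}, {B}, {C}, {D}, {A, B}, {A, C}, {A, D}, {B, C}, {B, D}, {C, D}, {A, B, C}, {A, B, D}, {A, C, D}, {B, C, D}, Ω }

Working:
Take S₀ = 𝒞 ∪ {∅, Ω} = { {}, {A, C}, {C, D}, Ω }.
Iteration 1 (3 new):
  {A, B}  = Ω∖{C, D}
  {B, D}  = Ω∖{A, C}
  {A, C, D}  = {A, C} ∪ {C, D}
  [7 total]
Iteration 2 adds 4:
  {B}  = Ω∖{A, C, D}
  {A, B, C}  = {A, B} ∪ {A, C}
  {A, B, D}  = {A, B} ∪ {B, D}
  {B, C, D}  = {C, D} ∪ {B, D}
  [11 total]
Iteration 3 (3 new):
  {A}  = Ω∖{B, C, D}
  {C}  = Ω∖{A, B, D}
  {D}  = Ω∖{A, B, C}
  [14 total]
Iteration 4: 2 new —
  {A, D}  = {D} ∪ {A}
  {B, C}  = {C} ∪ {B}
  [16 total]
Iteration 5: stable.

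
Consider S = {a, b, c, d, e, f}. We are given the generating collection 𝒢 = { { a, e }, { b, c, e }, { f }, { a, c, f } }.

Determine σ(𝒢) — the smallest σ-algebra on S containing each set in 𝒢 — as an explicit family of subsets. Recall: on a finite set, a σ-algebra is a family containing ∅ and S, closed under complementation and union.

Initial family (6 sets): { {}, { f }, { a, e }, { a, c, f }, { b, c, e }, S }.
Step 1 (9 new):
  { a, d, f }  = S∖{ b, c, e }
  { a, e, f }  = { a, e } ∪ { f }
  { b, d, e }  = S∖{ a, c, f }
  { a, b, c, e }  = { b, c, e } ∪ { a, e }
  { a, c, e, f }  = { a, c, f } ∪ { a, e }
  { b, c, d, f }  = S∖{ a, e }
  { b, c, e, f }  = { b, c, e } ∪ { f }
  { a, b, c, d, e }  = S∖{ f }
  { a, b, c, e, f }  = { b, c, e } ∪ { a, c, f }
  [15 total]
Step 2: 14 new —
  { d }  = S∖{ a, b, c, e, f }
  { a, d }  = S∖{ b, c, e, f }
  { b, d }  = S∖{ a, c, e, f }
  { d, f }  = S∖{ a, b, c, e }
  { b, c, d }  = S∖{ a, e, f }
  { a, b, d, e }  = { a, e } ∪ { b, d, e }
  { a, c, d, f }  = { a, c, f } ∪ { a, d, f }
  { a, d, e, f }  = { a, d, f } ∪ { a, e, f }
  { b, c, d, e }  = { b, c, e } ∪ { b, d, e }
  { b, d, e, f }  = { f } ∪ { b, d, e }
  { a, b, c, d, f }  = { a, c, f } ∪ { b, c, d, f }
  { a, b, d, e, f }  = { a, d, f } ∪ { b, d, e }
  { a, c, d, e, f }  = { a, c, e, f } ∪ { a, d, f }
  { b, c, d, e, f }  = { b, c, e, f } ∪ { b, c, d, f }
  [29 total]
Step 3 adds 14:
  { a }  = S∖{ b, c, d, e, f }
  { b }  = S∖{ a, c, d, e, f }
  { c }  = S∖{ a, b, d, e, f }
  { e }  = S∖{ a, b, c, d, f }
  { a, c }  = S∖{ b, d, e, f }
  { a, f }  = S∖{ b, c, d, e }
  { b, c }  = S∖{ a, d, e, f }
  { b, e }  = S∖{ a, c, d, f }
  { c, f }  = S∖{ a, b, d, e }
  { a, b, d }  = { a, d } ∪ { b, d }
  { a, d, e }  = { a, d } ∪ { a, e }
  { b, d, f }  = { d, f } ∪ { b, d }
  { a, b, c, d }  = { a, d } ∪ { b, c, d }
  { a, b, d, f }  = { a, d, f } ∪ { b, d }
  [43 total]
Step 4 adds 19:
  { a, b }  = { b } ∪ { a }
  { b, f }  = { b } ∪ { f }
  { c, d }  = { c } ∪ { d }
  { c, e }  = S∖{ a, b, d, f }
  { d, e }  = { d } ∪ { e }
  { e, f }  = S∖{ a, b, c, d }
  { a, b, c }  = { b } ∪ { a, c }
  { a, b, e }  = { b } ∪ { a, e }
  { a, b, f }  = { a, f } ∪ { b }
  { a, c, d }  = { a, c } ∪ { d }
  { a, c, e }  = S∖{ b, d, f }
  { b, c, f }  = S∖{ a, d, e }
  { b, e, f }  = { b, e } ∪ { f }
  { c, d, f }  = { c } ∪ { d, f }
  { c, e, f }  = S∖{ a, b, d }
  { d, e, f }  = { d, f } ∪ { e }
  { a, b, c, f }  = { a, c, f } ∪ { b }
  { a, b, e, f }  = { a, f } ∪ { b, e }
  { a, c, d, e }  = { a, c } ∪ { a, d, e }
  [62 total]
Step 5 (2 new):
  { c, d, e }  = S∖{ a, b, f }
  { c, d, e, f }  = S∖{ a, b }
  [64 total]
Step 6: already closed under ᶜ and ∪.

|σ(𝒢)| = 64.  σ(𝒢) = { {}, { a }, { b }, { c }, { d }, { e }, { f }, { a, b }, { a, c }, { a, d }, { a, e }, { a, f }, { b, c }, { b, d }, { b, e }, { b, f }, { c, d }, { c, e }, { c, f }, { d, e }, { d, f }, { e, f }, { a, b, c }, { a, b, d }, { a, b, e }, { a, b, f }, { a, c, d }, { a, c, e }, { a, c, f }, { a, d, e }, { a, d, f }, { a, e, f }, { b, c, d }, { b, c, e }, { b, c, f }, { b, d, e }, { b, d, f }, { b, e, f }, { c, d, e }, { c, d, f }, { c, e, f }, { d, e, f }, { a, b, c, d }, { a, b, c, e }, { a, b, c, f }, { a, b, d, e }, { a, b, d, f }, { a, b, e, f }, { a, c, d, e }, { a, c, d, f }, { a, c, e, f }, { a, d, e, f }, { b, c, d, e }, { b, c, d, f }, { b, c, e, f }, { b, d, e, f }, { c, d, e, f }, { a, b, c, d, e }, { a, b, c, d, f }, { a, b, c, e, f }, { a, b, d, e, f }, { a, c, d, e, f }, { b, c, d, e, f }, S }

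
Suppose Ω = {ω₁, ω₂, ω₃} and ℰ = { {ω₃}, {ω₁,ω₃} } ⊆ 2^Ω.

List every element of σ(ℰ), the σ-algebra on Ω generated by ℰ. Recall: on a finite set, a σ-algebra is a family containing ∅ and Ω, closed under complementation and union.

σ(ℰ) (8 sets): { {}, {ω₁}, {ω₂}, {ω₃}, {ω₁,ω₂}, {ω₁,ω₃}, {ω₂,ω₃}, Ω }

Check:
Initial family (4 sets): { {}, {ω₃}, {ω₁,ω₃}, Ω }.
Round 1: 2 new —
  {ω₂}  = complement {ω₁,ω₃}
  {ω₁,ω₂}  = complement {ω₃}
  (now 6)
Round 2: 1 new —
  {ω₂,ω₃}  = {ω₃} ∪ {ω₂}
  (now 7)
Round 3 (1 new):
  {ω₁}  = complement {ω₂,ω₃}
  (now 8)
Round 4: closed — nothing new.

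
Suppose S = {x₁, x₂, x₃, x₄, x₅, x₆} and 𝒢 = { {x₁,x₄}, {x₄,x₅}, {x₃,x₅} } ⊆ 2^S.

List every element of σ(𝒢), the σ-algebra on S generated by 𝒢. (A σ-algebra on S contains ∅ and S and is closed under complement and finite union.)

Answer: σ(𝒢) = { {}, {x₁}, {x₃}, {x₄}, {x₅}, {x₁,x₃}, {x₁,x₄}, {x₁,x₅}, {x₂,x₆}, {x₃,x₄}, {x₃,x₅}, {x₄,x₅}, {x₁,x₂,x₆}, {x₁,x₃,x₄}, {x₁,x₃,x₅}, {x₁,x₄,x₅}, {x₂,x₃,x₆}, {x₂,x₄,x₆}, {x₂,x₅,x₆}, {x₃,x₄,x₅}, {x₁,x₂,x₃,x₆}, {x₁,x₂,x₄,x₆}, {x₁,x₂,x₅,x₆}, {x₁,x₃,x₄,x₅}, {x₂,x₃,x₄,x₆}, {x₂,x₃,x₅,x₆}, {x₂,x₄,x₅,x₆}, {x₁,x₂,x₃,x₄,x₆}, {x₁,x₂,x₃,x₅,x₆}, {x₁,x₂,x₄,x₅,x₆}, {x₂,x₃,x₄,x₅,x₆}, S }

Working:
Take S₀ = 𝒢 ∪ {∅, S} = { {}, {x₁,x₄}, {x₃,x₅}, {x₄,x₅}, S }.
Iteration 1: +6 →
  {x₁,x₄,x₅}  = {x₄,x₅} ∪ {x₁,x₄}
  {x₃,x₄,x₅}  = {x₄,x₅} ∪ {x₃,x₅}
  {x₁,x₂,x₃,x₆}  = complement {x₄,x₅}
  {x₁,x₂,x₄,x₆}  = complement {x₃,x₅}
  {x₁,x₃,x₄,x₅}  = {x₁,x₄} ∪ {x₃,x₅}
  {x₂,x₃,x₅,x₆}  = complement {x₁,x₄}
  — 11 sets.
Iteration 2: 7 new —
  {x₂,x₆}  = complement {x₁,x₃,x₄,x₅}
  {x₁,x₂,x₆}  = complement {x₃,x₄,x₅}
  {x₂,x₃,x₆}  = complement {x₁,x₄,x₅}
  {x₁,x₂,x₃,x₄,x₆}  = {x₁,x₂,x₄,x₆} ∪ {x₁,x₂,x₃,x₆}
  {x₁,x₂,x₃,x₅,x₆}  = {x₁,x₂,x₃,x₆} ∪ {x₃,x₅}
  {x₁,x₂,x₄,x₅,x₆}  = {x₁,x₄,x₅} ∪ {x₁,x₂,x₄,x₆}
  {x₂,x₃,x₄,x₅,x₆}  = {x₃,x₄,x₅} ∪ {x₂,x₃,x₅,x₆}
  — 18 sets.
Iteration 3 adds 5:
  {x₁}  = complement {x₂,x₃,x₄,x₅,x₆}
  {x₃}  = complement {x₁,x₂,x₄,x₅,x₆}
  {x₄}  = complement {x₁,x₂,x₃,x₅,x₆}
  {x₅}  = complement {x₁,x₂,x₃,x₄,x₆}
  {x₂,x₄,x₅,x₆}  = {x₄,x₅} ∪ {x₂,x₆}
  — 23 sets.
Iteration 4: 9 new —
  {x₁,x₃}  = complement {x₂,x₄,x₅,x₆}
  {x₁,x₅}  = {x₁} ∪ {x₅}
  {x₃,x₄}  = {x₃} ∪ {x₄}
  {x₁,x₃,x₄}  = {x₃} ∪ {x₁,x₄}
  {x₁,x₃,x₅}  = {x₁} ∪ {x₃,x₅}
  {x₂,x₄,x₆}  = {x₂,x₆} ∪ {x₄}
  {x₂,x₅,x₆}  = {x₂,x₆} ∪ {x₅}
  {x₁,x₂,x₅,x₆}  = {x₅} ∪ {x₁,x₂,x₆}
  {x₂,x₃,x₄,x₆}  = {x₂,x₃,x₆} ∪ {x₄}
  — 32 sets.
Iteration 5: already closed under ᶜ and ∪.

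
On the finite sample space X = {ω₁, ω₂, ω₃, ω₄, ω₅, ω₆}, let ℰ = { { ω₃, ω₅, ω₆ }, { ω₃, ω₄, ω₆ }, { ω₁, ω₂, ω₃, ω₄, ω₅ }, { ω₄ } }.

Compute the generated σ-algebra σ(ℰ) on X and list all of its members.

σ(ℰ) = { {}, { ω₃ }, { ω₄ }, { ω₅ }, { ω₆ }, { ω₁, ω₂ }, { ω₃, ω₄ }, { ω₃, ω₅ }, { ω₃, ω₆ }, { ω₄, ω₅ }, { ω₄, ω₆ }, { ω₅, ω₆ }, { ω₁, ω₂, ω₃ }, { ω₁, ω₂, ω₄ }, { ω₁, ω₂, ω₅ }, { ω₁, ω₂, ω₆ }, { ω₃, ω₄, ω₅ }, { ω₃, ω₄, ω₆ }, { ω₃, ω₅, ω₆ }, { ω₄, ω₅, ω₆ }, { ω₁, ω₂, ω₃, ω₄ }, { ω₁, ω₂, ω₃, ω₅ }, { ω₁, ω₂, ω₃, ω₆ }, { ω₁, ω₂, ω₄, ω₅ }, { ω₁, ω₂, ω₄, ω₆ }, { ω₁, ω₂, ω₅, ω₆ }, { ω₃, ω₄, ω₅, ω₆ }, { ω₁, ω₂, ω₃, ω₄, ω₅ }, { ω₁, ω₂, ω₃, ω₄, ω₆ }, { ω₁, ω₂, ω₃, ω₅, ω₆ }, { ω₁, ω₂, ω₄, ω₅, ω₆ }, X }

Working:
Initial family (6 sets): { {}, { ω₄ }, { ω₃, ω₄, ω₆ }, { ω₃, ω₅, ω₆ }, { ω₁, ω₂, ω₃, ω₄, ω₅ }, X }.
Step 1: 5 new —
  { ω₆ }  = X∖{ ω₁, ω₂, ω₃, ω₄, ω₅ }
  { ω₁, ω₂, ω₄ }  = X∖{ ω₃, ω₅, ω₆ }
  { ω₁, ω₂, ω₅ }  = X∖{ ω₃, ω₄, ω₆ }
  { ω₃, ω₄, ω₅, ω₆ }  = { ω₃, ω₅, ω₆ } ∪ { ω₄ }
  { ω₁, ω₂, ω₃, ω₅, ω₆ }  = X∖{ ω₄ }
Step 2. New:
  { ω₁, ω₂ }  = X∖{ ω₃, ω₄, ω₅, ω₆ }
  { ω₄, ω₆ }  = { ω₆ } ∪ { ω₄ }
  { ω₁, ω₂, ω₄, ω₅ }  = { ω₁, ω₂, ω₄ } ∪ { ω₁, ω₂, ω₅ }
  { ω₁, ω₂, ω₄, ω₆ }  = { ω₆ } ∪ { ω₁, ω₂, ω₄ }
  { ω₁, ω₂, ω₅, ω₆ }  = { ω₆ } ∪ { ω₁, ω₂, ω₅ }
  { ω₁, ω₂, ω₃, ω₄, ω₆ }  = { ω₁, ω₂, ω₄ } ∪ { ω₃, ω₄, ω₆ }
Step 3. New:
  { ω₅ }  = X∖{ ω₁, ω₂, ω₃, ω₄, ω₆ }
  { ω₃, ω₄ }  = X∖{ ω₁, ω₂, ω₅, ω₆ }
  { ω₃, ω₅ }  = X∖{ ω₁, ω₂, ω₄, ω₆ }
  { ω₃, ω₆ }  = X∖{ ω₁, ω₂, ω₄, ω₅ }
  { ω₁, ω₂, ω₆ }  = { ω₁, ω₂ } ∪ { ω₆ }
  { ω₁, ω₂, ω₃, ω₅ }  = X∖{ ω₄, ω₆ }
  { ω₁, ω₂, ω₄, ω₅, ω₆ }  = { ω₁, ω₂, ω₅ } ∪ { ω₁, ω₂, ω₄, ω₆ }
Step 4: +7 →
  { ω₃ }  = X∖{ ω₁, ω₂, ω₄, ω₅, ω₆ }
  { ω₄, ω₅ }  = { ω₅ } ∪ { ω₄ }
  { ω₅, ω₆ }  = { ω₆ } ∪ { ω₅ }
  { ω₃, ω₄, ω₅ }  = X∖{ ω₁, ω₂, ω₆ }
  { ω₄, ω₅, ω₆ }  = { ω₅ } ∪ { ω₄, ω₆ }
  { ω₁, ω₂, ω₃, ω₄ }  = { ω₃, ω₄ } ∪ { ω₁, ω₂ }
  { ω₁, ω₂, ω₃, ω₆ }  = { ω₁, ω₂ } ∪ { ω₃, ω₆ }
Step 5 (1 new):
  { ω₁, ω₂, ω₃ }  = X∖{ ω₄, ω₅, ω₆ }
Step 6: stable.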